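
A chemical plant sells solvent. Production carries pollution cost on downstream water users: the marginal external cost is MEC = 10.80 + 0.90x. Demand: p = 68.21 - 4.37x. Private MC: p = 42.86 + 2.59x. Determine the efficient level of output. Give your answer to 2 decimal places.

Social marginal cost = private MC + MEC = 53.66 + 3.49x.
Set SMC = demand: 53.66 + 3.49x = 68.21 - 4.37x → x* = 1.8511.

x* = 1.85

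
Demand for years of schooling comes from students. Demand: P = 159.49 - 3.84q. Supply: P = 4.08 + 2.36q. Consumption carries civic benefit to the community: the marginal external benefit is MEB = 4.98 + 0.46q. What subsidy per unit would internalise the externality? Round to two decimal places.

subsidy = 17.83 per unit

Social marginal benefit = demand + MEB = 164.47 - 3.38q.
Set SMB = MC: 164.47 - 3.38q = 4.08 + 2.36q → q* = 27.9425.
The Pigouvian subsidy equals MEB at q*: 4.98 + 0.46×27.9425 = 17.8336.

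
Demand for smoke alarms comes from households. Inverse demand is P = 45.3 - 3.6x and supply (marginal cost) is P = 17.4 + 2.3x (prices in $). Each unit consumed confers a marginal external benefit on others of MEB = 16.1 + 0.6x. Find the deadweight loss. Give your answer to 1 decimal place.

DWL = $33.8

Market equilibrium (private): 17.4 + 2.3x = 45.3 - 3.6x → x_m = 4.7288.
Social marginal benefit = demand + MEB = 61.4 - 3.0x.
Set SMB = MC: 61.4 - 3.0x = 17.4 + 2.3x → x* = 8.3019.
The welfare-loss triangle has base |x_m − x*| and height MEB(x_m) (the vertical gap between SMB and MC is zero at x* and MEB at x_m).
DWL = ½ × 3.5731 × 18.9373 = 33.8324.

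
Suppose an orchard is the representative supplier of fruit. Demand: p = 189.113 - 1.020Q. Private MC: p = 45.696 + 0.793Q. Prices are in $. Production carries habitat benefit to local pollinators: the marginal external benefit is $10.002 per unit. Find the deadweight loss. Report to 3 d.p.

Market equilibrium (private): 45.696 + 0.793Q = 189.113 - 1.020Q → Q_m = 79.1048.
Social marginal cost = private MC − MEB = 35.694 + 0.793Q.
Set SMC = demand: 35.694 + 0.793Q = 189.113 - 1.020Q → Q* = 84.6216.
Height of the DWL triangle at Q_m is demand(Q_m) − SMC(Q_m) = MEB(Q_m) = 10.0020.
DWL = ½ × 5.5168 × 10.0020 = 27.5895.

DWL = $27.590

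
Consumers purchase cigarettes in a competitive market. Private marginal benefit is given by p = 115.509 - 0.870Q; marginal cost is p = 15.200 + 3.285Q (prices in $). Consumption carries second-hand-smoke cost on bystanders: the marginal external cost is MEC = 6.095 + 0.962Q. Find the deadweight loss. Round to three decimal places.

Market equilibrium (private): 15.200 + 3.285Q = 115.509 - 0.870Q → Q_m = 24.1418.
Social marginal benefit = demand − MEC = 109.414 - 1.832Q.
Set SMB = MC: 109.414 - 1.832Q = 15.200 + 3.285Q → Q* = 18.4120.
Height of the DWL triangle at Q_m is MC(Q_m) − SMB(Q_m) = MEC(Q_m) = 29.3194.
DWL = ½ × 5.7298 × 29.3194 = 83.9971.

DWL = $83.997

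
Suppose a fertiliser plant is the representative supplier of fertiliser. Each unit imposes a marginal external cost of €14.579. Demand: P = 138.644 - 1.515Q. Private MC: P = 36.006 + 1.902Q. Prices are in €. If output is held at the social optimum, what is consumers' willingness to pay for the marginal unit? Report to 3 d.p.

P = €99.601

Social marginal cost = private MC + MEC = 50.585 + 1.902Q.
Set SMC = demand: 50.585 + 1.902Q = 138.644 - 1.515Q → Q* = 25.7709.
Consumer price on the demand curve at Q*: 138.644 − 1.515×25.7709 = 99.6011.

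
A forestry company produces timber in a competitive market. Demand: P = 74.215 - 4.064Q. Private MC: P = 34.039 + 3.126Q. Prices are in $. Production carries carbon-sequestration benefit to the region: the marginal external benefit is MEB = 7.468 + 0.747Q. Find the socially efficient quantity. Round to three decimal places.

Q* = 7.395

Social marginal cost = private MC − MEB = 26.571 + 2.379Q.
Set SMC = demand: 26.571 + 2.379Q = 74.215 - 4.064Q → Q* = 7.3947.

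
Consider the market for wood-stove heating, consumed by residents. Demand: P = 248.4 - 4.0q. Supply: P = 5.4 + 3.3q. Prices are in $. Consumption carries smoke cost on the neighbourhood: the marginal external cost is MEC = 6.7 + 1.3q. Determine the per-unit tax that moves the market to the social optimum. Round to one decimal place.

tax = $42.4 per unit

Social marginal benefit = demand − MEC = 241.7 - 5.3q.
Set SMB = MC: 241.7 - 5.3q = 5.4 + 3.3q → q* = 27.4767.
The Pigouvian tax equals MEC at q*: 6.7 + 1.3×27.4767 = 42.4197.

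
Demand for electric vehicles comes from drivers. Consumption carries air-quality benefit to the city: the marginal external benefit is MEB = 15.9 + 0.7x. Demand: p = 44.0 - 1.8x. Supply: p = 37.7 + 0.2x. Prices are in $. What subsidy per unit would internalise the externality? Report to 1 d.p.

Social marginal benefit = demand + MEB = 59.9 - 1.1x.
Set SMB = MC: 59.9 - 1.1x = 37.7 + 0.2x → x* = 17.0769.
The Pigouvian subsidy equals MEB at x*: 15.9 + 0.7×17.0769 = 27.8538.

subsidy = $27.9 per unit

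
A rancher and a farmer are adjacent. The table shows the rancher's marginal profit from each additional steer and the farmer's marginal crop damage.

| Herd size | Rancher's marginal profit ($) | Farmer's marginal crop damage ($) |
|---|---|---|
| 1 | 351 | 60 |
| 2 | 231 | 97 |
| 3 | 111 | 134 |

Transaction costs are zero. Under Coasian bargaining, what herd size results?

Bargaining reaches the level where marginal profit last exceeds marginal crop damage.
That holds through level 2 (231 ≥ 97) but not at 3 (111 < 134).

2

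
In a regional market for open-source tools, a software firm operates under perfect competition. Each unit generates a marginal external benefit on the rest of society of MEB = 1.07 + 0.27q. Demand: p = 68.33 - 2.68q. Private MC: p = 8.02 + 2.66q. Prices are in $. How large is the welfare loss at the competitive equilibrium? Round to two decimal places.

Market equilibrium (private): 8.02 + 2.66q = 68.33 - 2.68q → q_m = 11.2940.
Social marginal cost = private MC − MEB = 6.95 + 2.39q.
Set SMC = demand: 6.95 + 2.39q = 68.33 - 2.68q → q* = 12.1065.
The welfare-loss triangle has base |q_m − q*| and height MEB(q_m) (the vertical gap between SMC and demand is zero at q* and MEB at q_m).
DWL = ½ × 0.8125 × 4.1194 = 1.6735.

DWL = $1.67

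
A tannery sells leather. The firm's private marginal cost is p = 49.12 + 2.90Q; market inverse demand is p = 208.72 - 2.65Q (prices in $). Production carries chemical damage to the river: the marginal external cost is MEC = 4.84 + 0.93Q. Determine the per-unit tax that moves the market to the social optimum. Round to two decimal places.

tax = $27.05 per unit

Social marginal cost = private MC + MEC = 53.96 + 3.83Q.
Set SMC = demand: 53.96 + 3.83Q = 208.72 - 2.65Q → Q* = 23.8827.
The Pigouvian tax equals MEC at Q*: 4.84 + 0.93×23.8827 = 27.0509.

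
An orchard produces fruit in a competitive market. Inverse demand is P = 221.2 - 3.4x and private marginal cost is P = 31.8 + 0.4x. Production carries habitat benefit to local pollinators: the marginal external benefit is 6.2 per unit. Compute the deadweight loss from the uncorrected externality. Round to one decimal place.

DWL = 5.1

Market equilibrium (private): 31.8 + 0.4x = 221.2 - 3.4x → x_m = 49.8421.
Social marginal cost = private MC − MEB = 25.6 + 0.4x.
Set SMC = demand: 25.6 + 0.4x = 221.2 - 3.4x → x* = 51.4737.
Between x* and x_m the wedge demand − SMC runs linearly from 0 to MEB(x_m), so the loss is a triangle.
DWL = ½ × 1.6316 × 6.2000 = 5.0580.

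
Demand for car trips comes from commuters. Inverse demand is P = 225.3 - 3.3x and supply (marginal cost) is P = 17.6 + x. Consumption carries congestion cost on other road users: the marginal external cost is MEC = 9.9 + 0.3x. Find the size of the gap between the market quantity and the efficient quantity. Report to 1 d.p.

Market equilibrium (private): 17.6 + x = 225.3 - 3.3x → x_m = 48.3023.
Social marginal benefit = demand − MEC = 215.4 - 3.6x.
Set SMB = MC: 215.4 - 3.6x = 17.6 + x → x* = 43.0000.
Gap = |48.3023 − 43.0000| = 5.3023.

5.3 units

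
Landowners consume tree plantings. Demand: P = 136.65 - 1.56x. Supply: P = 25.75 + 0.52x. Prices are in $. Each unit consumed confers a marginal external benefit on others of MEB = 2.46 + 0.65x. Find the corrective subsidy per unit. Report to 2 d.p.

subsidy = $53.99 per unit

Social marginal benefit = demand + MEB = 139.11 - 0.91x.
Set SMB = MC: 139.11 - 0.91x = 25.75 + 0.52x → x* = 79.2727.
The Pigouvian subsidy equals MEB at x*: 2.46 + 0.65×79.2727 = 53.9873.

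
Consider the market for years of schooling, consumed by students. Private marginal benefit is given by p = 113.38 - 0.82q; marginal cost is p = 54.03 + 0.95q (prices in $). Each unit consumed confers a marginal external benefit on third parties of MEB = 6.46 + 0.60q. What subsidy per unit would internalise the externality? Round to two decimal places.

Social marginal benefit = demand + MEB = 119.84 - 0.22q.
Set SMB = MC: 119.84 - 0.22q = 54.03 + 0.95q → q* = 56.2479.
The Pigouvian subsidy equals MEB at q*: 6.46 + 0.60×56.2479 = 40.2087.

subsidy = $40.21 per unit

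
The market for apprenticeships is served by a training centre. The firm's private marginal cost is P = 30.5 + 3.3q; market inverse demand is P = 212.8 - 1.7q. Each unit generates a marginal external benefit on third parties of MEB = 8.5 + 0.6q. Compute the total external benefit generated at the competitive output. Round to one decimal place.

708.7

Market equilibrium (private): 30.5 + 3.3q = 212.8 - 1.7q → q_m = 36.4600.
Total external benefit = ∫₀^{q_m} (8.5 + 0.6q) dq = 8.5×36.4600 + ½×0.6×36.4600² = 708.7095.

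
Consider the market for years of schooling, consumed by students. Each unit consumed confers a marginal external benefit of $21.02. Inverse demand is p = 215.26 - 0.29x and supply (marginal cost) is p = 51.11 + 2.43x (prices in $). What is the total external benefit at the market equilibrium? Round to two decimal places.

Market equilibrium (private): 51.11 + 2.43x = 215.26 - 0.29x → x_m = 60.3493.
Total external benefit = MEB × x_m = 21.02 × 60.3493 = 1268.5423.

$1268.54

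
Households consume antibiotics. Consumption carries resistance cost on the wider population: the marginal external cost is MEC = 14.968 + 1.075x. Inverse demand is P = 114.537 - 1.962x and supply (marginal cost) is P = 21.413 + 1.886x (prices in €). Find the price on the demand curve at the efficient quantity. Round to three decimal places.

Social marginal benefit = demand − MEC = 99.569 - 3.037x.
Set SMB = MC: 99.569 - 3.037x = 21.413 + 1.886x → x* = 15.8757.
Consumer price on the demand curve at x*: 114.537 − 1.962×15.8757 = 83.3889.

P = €83.389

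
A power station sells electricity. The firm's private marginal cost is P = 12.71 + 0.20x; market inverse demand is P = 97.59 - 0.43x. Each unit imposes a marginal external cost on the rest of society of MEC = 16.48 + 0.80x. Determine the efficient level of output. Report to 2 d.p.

Social marginal cost = private MC + MEC = 29.19 + x.
Set SMC = demand: 29.19 + x = 97.59 - 0.43x → x* = 47.8322.

x* = 47.83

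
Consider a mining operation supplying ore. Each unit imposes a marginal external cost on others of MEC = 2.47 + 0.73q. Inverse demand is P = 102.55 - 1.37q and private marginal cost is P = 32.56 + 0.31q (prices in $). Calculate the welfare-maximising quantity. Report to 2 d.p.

q* = 28.02

Social marginal cost = private MC + MEC = 35.03 + 1.04q.
Set SMC = demand: 35.03 + 1.04q = 102.55 - 1.37q → q* = 28.0166.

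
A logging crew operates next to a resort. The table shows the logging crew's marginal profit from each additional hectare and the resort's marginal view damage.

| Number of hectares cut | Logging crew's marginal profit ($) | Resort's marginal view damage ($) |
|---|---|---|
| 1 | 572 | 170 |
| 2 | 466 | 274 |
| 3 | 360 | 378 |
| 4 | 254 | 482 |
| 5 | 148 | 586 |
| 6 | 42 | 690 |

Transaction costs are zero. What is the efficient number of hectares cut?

2

Bargaining reaches the level where marginal profit last exceeds marginal view damage.
That holds through level 2 (466 ≥ 274) but not at 3 (360 < 378).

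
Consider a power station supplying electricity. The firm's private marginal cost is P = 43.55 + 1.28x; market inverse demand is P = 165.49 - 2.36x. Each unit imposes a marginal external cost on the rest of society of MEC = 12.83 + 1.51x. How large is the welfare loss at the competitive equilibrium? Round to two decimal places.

Market equilibrium (private): 43.55 + 1.28x = 165.49 - 2.36x → x_m = 33.5000.
Social marginal cost = private MC + MEC = 56.38 + 2.79x.
Set SMC = demand: 56.38 + 2.79x = 165.49 - 2.36x → x* = 21.1864.
The welfare-loss triangle has base |x_m − x*| and height MEC(x_m) (the vertical gap between SMC and demand is zero at x* and MEC at x_m).
DWL = ½ × 12.3136 × 63.4150 = 390.4335.

DWL = 390.43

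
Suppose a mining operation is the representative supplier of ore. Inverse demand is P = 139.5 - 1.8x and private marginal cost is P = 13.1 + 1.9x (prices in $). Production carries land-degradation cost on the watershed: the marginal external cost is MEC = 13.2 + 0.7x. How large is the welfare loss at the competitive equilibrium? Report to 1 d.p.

Market equilibrium (private): 13.1 + 1.9x = 139.5 - 1.8x → x_m = 34.1622.
Social marginal cost = private MC + MEC = 26.3 + 2.6x.
Set SMC = demand: 26.3 + 2.6x = 139.5 - 1.8x → x* = 25.7273.
The loss is the area between SMC and demand from x* to x_m; with linear curves that's a triangle of height MEC(x_m).
DWL = ½ × 8.4349 × 37.1135 = 156.5243.

DWL = $156.5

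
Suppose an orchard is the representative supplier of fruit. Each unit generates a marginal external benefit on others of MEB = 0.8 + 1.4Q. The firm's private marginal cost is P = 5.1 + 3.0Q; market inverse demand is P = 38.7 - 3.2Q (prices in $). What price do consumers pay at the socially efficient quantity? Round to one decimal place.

P = $15.8

Social marginal cost = private MC − MEB = 4.3 + 1.6Q.
Set SMC = demand: 4.3 + 1.6Q = 38.7 - 3.2Q → Q* = 7.1667.
Consumer price on the demand curve at Q*: 38.7 − 3.2×7.1667 = 15.7666.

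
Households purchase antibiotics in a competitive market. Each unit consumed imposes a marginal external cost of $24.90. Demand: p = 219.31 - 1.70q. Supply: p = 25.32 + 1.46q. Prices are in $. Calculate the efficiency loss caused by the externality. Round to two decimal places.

Market equilibrium (private): 25.32 + 1.46q = 219.31 - 1.70q → q_m = 61.3892.
Social marginal benefit = demand − MEC = 194.41 - 1.70q.
Set SMB = MC: 194.41 - 1.70q = 25.32 + 1.46q → q* = 53.5095.
Between q* and q_m the wedge MC − SMB runs linearly from 0 to MEC(q_m), so the loss is a triangle.
DWL = ½ × 7.8797 × 24.9000 = 98.1023.

DWL = $98.10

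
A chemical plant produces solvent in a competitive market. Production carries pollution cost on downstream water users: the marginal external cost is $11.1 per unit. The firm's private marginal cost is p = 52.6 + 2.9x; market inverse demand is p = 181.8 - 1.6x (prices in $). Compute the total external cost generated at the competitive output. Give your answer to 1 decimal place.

$318.7

Market equilibrium (private): 52.6 + 2.9x = 181.8 - 1.6x → x_m = 28.7111.
Total external cost = MEC × x_m = 11.1 × 28.7111 = 318.6932.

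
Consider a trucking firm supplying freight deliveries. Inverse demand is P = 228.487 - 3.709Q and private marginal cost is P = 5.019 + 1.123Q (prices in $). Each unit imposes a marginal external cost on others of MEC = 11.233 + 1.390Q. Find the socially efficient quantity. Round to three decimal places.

Q* = 34.110

Social marginal cost = private MC + MEC = 16.252 + 2.513Q.
Set SMC = demand: 16.252 + 2.513Q = 228.487 - 3.709Q → Q* = 34.1104.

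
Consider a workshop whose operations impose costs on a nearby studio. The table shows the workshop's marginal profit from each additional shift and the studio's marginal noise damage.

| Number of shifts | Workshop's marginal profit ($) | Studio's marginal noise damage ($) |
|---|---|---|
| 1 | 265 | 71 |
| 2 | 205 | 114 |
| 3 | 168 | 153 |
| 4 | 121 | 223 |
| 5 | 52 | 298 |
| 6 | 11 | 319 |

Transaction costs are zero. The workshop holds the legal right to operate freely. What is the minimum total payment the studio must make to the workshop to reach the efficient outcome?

Left alone the workshop would choose level 6 (marginal profit stays positive).
Efficient level: k* = 3 (marginal profit ≥ marginal noise damage through 3).
The studio must at least cover the workshop's forgone profit from cutting 6→3: 121 + 52 + 11 = 184.

$184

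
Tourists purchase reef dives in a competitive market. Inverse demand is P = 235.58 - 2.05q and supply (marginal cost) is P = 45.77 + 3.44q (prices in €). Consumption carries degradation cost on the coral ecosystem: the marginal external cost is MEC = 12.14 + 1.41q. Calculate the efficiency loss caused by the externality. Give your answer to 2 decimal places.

DWL = €268.66

Market equilibrium (private): 45.77 + 3.44q = 235.58 - 2.05q → q_m = 34.5738.
Social marginal benefit = demand − MEC = 223.44 - 3.46q.
Set SMB = MC: 223.44 - 3.46q = 45.77 + 3.44q → q* = 25.7493.
Height of the DWL triangle at q_m is MC(q_m) − SMB(q_m) = MEC(q_m) = 60.8890.
DWL = ½ × 8.8245 × 60.8890 = 268.6575.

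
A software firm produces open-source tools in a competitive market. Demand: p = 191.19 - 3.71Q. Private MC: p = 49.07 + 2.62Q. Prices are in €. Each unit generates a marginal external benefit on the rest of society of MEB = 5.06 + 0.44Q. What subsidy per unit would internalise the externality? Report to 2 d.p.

Social marginal cost = private MC − MEB = 44.01 + 2.18Q.
Set SMC = demand: 44.01 + 2.18Q = 191.19 - 3.71Q → Q* = 24.9881.
The Pigouvian subsidy equals MEB at Q*: 5.06 + 0.44×24.9881 = 16.0548.

subsidy = €16.05 per unit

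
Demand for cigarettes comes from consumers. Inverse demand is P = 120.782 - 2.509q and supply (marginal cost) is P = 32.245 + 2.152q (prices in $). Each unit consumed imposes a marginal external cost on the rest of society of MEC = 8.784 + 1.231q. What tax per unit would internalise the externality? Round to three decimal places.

tax = $25.447 per unit

Social marginal benefit = demand − MEC = 111.998 - 3.740q.
Set SMB = MC: 111.998 - 3.740q = 32.245 + 2.152q → q* = 13.5358.
The Pigouvian tax equals MEC at q*: 8.784 + 1.231×13.5358 = 25.4466.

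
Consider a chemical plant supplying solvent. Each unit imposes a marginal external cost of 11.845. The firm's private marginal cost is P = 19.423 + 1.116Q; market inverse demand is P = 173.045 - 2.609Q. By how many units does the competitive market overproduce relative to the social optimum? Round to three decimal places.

Market equilibrium (private): 19.423 + 1.116Q = 173.045 - 2.609Q → Q_m = 41.2408.
Social marginal cost = private MC + MEC = 31.268 + 1.116Q.
Set SMC = demand: 31.268 + 1.116Q = 173.045 - 2.609Q → Q* = 38.0609.
Gap = |41.2408 − 38.0609| = 3.1799.

3.180 units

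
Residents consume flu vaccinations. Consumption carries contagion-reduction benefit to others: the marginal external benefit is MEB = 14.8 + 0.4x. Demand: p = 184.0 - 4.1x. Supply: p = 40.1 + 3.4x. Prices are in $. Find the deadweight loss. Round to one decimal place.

DWL = $35.6

Market equilibrium (private): 40.1 + 3.4x = 184.0 - 4.1x → x_m = 19.1867.
Social marginal benefit = demand + MEB = 198.8 - 3.7x.
Set SMB = MC: 198.8 - 3.7x = 40.1 + 3.4x → x* = 22.3521.
The loss is the area between SMB and MC from x* to x_m; with linear curves that's a triangle of height MEB(x_m).
DWL = ½ × 3.1654 × 22.4747 = 35.5707.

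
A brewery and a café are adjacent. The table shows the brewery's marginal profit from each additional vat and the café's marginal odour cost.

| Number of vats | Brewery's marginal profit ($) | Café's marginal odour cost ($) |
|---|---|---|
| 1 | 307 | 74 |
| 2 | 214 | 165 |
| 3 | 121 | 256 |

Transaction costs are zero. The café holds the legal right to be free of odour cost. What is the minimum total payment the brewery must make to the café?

$239

Efficient level: marginal profit ≥ marginal odour cost through level 2, so k* = 2.
With the café holding the right, the brewery must at least compensate total damage at k*: 74 + 165 = 239.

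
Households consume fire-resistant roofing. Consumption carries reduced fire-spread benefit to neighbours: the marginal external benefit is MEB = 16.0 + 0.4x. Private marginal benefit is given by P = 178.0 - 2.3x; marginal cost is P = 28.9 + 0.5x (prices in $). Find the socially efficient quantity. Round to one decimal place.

x* = 68.8

Social marginal benefit = demand + MEB = 194.0 - 1.9x.
Set SMB = MC: 194.0 - 1.9x = 28.9 + 0.5x → x* = 68.7917.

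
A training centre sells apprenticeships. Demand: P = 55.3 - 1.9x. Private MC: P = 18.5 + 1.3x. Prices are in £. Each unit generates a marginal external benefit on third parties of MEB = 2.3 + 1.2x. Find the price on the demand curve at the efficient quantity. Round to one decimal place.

Social marginal cost = private MC − MEB = 16.2 + 0.1x.
Set SMC = demand: 16.2 + 0.1x = 55.3 - 1.9x → x* = 19.5500.
Consumer price on the demand curve at x*: 55.3 − 1.9×19.5500 = 18.1550.

P = £18.2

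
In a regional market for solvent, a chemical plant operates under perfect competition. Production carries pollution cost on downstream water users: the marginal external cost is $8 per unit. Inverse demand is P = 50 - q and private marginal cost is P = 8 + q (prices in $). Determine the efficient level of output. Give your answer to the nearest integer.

q* = 17

Social marginal cost = private MC + MEC = 16 + q.
Set SMC = demand: 16 + q = 50 - q → q* = 17.0000.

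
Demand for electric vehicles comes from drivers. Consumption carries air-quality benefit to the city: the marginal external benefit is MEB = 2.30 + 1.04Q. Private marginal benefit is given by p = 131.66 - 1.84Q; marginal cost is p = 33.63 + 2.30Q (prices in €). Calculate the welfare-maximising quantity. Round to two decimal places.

Social marginal benefit = demand + MEB = 133.96 - 0.80Q.
Set SMB = MC: 133.96 - 0.80Q = 33.63 + 2.30Q → Q* = 32.3645.

Q* = 32.36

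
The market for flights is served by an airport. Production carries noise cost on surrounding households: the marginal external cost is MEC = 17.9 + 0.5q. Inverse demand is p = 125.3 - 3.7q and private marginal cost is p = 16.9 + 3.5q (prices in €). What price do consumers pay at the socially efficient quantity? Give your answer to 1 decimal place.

Social marginal cost = private MC + MEC = 34.8 + 4.0q.
Set SMC = demand: 34.8 + 4.0q = 125.3 - 3.7q → q* = 11.7532.
Consumer price on the demand curve at q*: 125.3 − 3.7×11.7532 = 81.8132.

P = €81.8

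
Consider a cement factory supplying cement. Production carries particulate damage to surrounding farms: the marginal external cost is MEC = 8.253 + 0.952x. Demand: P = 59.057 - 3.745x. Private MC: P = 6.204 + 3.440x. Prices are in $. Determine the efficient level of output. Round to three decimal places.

Social marginal cost = private MC + MEC = 14.457 + 4.392x.
Set SMC = demand: 14.457 + 4.392x = 59.057 - 3.745x → x* = 5.4811.

x* = 5.481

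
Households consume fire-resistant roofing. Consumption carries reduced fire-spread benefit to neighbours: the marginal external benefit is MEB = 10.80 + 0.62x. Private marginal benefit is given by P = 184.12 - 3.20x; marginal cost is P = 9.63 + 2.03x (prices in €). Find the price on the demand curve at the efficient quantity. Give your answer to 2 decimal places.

Social marginal benefit = demand + MEB = 194.92 - 2.58x.
Set SMB = MC: 194.92 - 2.58x = 9.63 + 2.03x → x* = 40.1931.
Consumer price on the demand curve at x*: 184.12 − 3.20×40.1931 = 55.5021.

P = €55.50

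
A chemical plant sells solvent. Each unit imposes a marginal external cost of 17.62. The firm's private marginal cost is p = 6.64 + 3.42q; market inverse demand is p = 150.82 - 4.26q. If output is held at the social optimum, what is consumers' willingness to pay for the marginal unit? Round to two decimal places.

Social marginal cost = private MC + MEC = 24.26 + 3.42q.
Set SMC = demand: 24.26 + 3.42q = 150.82 - 4.26q → q* = 16.4792.
Consumer price on the demand curve at q*: 150.82 − 4.26×16.4792 = 80.6186.

P = 80.62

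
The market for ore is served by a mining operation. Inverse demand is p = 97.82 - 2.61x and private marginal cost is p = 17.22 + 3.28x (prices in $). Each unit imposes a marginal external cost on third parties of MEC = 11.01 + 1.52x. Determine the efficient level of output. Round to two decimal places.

Social marginal cost = private MC + MEC = 28.23 + 4.80x.
Set SMC = demand: 28.23 + 4.80x = 97.82 - 2.61x → x* = 9.3914.

x* = 9.39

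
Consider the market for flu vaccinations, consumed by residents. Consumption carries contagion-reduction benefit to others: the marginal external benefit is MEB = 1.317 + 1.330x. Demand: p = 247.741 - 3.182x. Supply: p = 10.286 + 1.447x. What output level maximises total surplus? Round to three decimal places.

Social marginal benefit = demand + MEB = 249.058 - 1.852x.
Set SMB = MC: 249.058 - 1.852x = 10.286 + 1.447x → x* = 72.3771.

x* = 72.377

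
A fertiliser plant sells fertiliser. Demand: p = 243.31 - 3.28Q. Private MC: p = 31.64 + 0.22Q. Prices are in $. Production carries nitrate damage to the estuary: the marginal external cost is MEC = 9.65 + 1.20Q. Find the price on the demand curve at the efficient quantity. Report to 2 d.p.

Social marginal cost = private MC + MEC = 41.29 + 1.42Q.
Set SMC = demand: 41.29 + 1.42Q = 243.31 - 3.28Q → Q* = 42.9830.
Consumer price on the demand curve at Q*: 243.31 − 3.28×42.9830 = 102.3258.

P = $102.33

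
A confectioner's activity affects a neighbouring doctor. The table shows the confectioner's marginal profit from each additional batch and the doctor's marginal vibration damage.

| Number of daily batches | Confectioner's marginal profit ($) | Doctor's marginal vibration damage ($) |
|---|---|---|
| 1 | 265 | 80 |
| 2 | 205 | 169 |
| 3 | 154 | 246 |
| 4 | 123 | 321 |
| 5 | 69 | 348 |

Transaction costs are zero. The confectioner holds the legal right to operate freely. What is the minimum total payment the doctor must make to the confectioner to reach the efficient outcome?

Left alone the confectioner would choose level 5 (marginal profit stays positive).
Efficient level: k* = 2 (marginal profit ≥ marginal vibration damage through 2).
The doctor must at least cover the confectioner's forgone profit from cutting 5→2: 154 + 123 + 69 = 346.

$346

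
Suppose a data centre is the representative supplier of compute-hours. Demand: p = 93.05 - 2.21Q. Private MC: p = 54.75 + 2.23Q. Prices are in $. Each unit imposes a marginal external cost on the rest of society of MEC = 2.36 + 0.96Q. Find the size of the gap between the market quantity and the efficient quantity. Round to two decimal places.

Market equilibrium (private): 54.75 + 2.23Q = 93.05 - 2.21Q → Q_m = 8.6261.
Social marginal cost = private MC + MEC = 57.11 + 3.19Q.
Set SMC = demand: 57.11 + 3.19Q = 93.05 - 2.21Q → Q* = 6.6556.
Gap = |8.6261 − 6.6556| = 1.9705.

1.97 units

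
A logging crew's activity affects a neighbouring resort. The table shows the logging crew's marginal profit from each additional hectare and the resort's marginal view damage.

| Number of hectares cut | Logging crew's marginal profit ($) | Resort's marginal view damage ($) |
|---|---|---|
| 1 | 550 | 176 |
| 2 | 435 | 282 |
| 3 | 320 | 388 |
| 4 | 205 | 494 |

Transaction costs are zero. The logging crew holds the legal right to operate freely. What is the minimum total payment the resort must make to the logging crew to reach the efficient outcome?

Left alone the logging crew would choose level 4 (marginal profit stays positive).
Efficient level: k* = 2 (marginal profit ≥ marginal view damage through 2).
The resort must at least cover the logging crew's forgone profit from cutting 4→2: 320 + 205 = 525.

$525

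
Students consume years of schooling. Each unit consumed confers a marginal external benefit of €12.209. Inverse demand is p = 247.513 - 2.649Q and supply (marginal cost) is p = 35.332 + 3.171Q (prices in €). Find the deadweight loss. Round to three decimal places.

DWL = €12.806

Market equilibrium (private): 35.332 + 3.171Q = 247.513 - 2.649Q → Q_m = 36.4572.
Social marginal benefit = demand + MEB = 259.722 - 2.649Q.
Set SMB = MC: 259.722 - 2.649Q = 35.332 + 3.171Q → Q* = 38.5550.
Between Q* and Q_m the wedge SMB − MC runs linearly from 0 to MEB(Q_m), so the loss is a triangle.
DWL = ½ × 2.0978 × 12.2090 = 12.8060.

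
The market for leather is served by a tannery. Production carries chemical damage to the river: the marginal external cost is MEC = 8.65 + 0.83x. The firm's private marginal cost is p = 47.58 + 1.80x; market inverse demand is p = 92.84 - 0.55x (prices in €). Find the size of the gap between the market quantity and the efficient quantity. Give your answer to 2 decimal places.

Market equilibrium (private): 47.58 + 1.80x = 92.84 - 0.55x → x_m = 19.2596.
Social marginal cost = private MC + MEC = 56.23 + 2.63x.
Set SMC = demand: 56.23 + 2.63x = 92.84 - 0.55x → x* = 11.5126.
Gap = |19.2596 − 11.5126| = 7.7470.

7.75 units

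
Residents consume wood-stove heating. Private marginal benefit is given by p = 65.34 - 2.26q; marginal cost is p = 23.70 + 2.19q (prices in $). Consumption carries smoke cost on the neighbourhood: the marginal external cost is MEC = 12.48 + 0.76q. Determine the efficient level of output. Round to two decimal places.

q* = 5.60

Social marginal benefit = demand − MEC = 52.86 - 3.02q.
Set SMB = MC: 52.86 - 3.02q = 23.70 + 2.19q → q* = 5.5969.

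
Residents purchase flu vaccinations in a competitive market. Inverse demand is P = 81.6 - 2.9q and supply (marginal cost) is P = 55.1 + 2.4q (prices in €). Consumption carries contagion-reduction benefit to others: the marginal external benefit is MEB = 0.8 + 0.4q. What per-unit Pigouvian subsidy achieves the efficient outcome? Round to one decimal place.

Social marginal benefit = demand + MEB = 82.4 - 2.5q.
Set SMB = MC: 82.4 - 2.5q = 55.1 + 2.4q → q* = 5.5714.
The Pigouvian subsidy equals MEB at q*: 0.8 + 0.4×5.5714 = 3.0286.

subsidy = €3.0 per unit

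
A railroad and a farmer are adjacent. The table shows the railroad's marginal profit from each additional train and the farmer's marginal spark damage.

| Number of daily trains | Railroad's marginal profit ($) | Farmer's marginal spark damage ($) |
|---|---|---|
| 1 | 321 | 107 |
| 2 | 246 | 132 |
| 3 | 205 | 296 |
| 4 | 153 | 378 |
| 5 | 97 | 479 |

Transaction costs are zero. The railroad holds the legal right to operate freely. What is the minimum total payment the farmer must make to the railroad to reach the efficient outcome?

Left alone the railroad would choose level 5 (marginal profit stays positive).
Efficient level: k* = 2 (marginal profit ≥ marginal spark damage through 2).
The farmer must at least cover the railroad's forgone profit from cutting 5→2: 205 + 153 + 97 = 455.

$455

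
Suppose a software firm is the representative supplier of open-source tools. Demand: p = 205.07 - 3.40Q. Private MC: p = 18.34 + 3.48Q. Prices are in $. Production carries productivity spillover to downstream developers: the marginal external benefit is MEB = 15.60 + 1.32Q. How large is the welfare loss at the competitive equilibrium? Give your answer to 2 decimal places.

DWL = $237.83

Market equilibrium (private): 18.34 + 3.48Q = 205.07 - 3.40Q → Q_m = 27.1410.
Social marginal cost = private MC − MEB = 2.74 + 2.16Q.
Set SMC = demand: 2.74 + 2.16Q = 205.07 - 3.40Q → Q* = 36.3903.
The loss is the area between SMC and demand from Q* to Q_m; with linear curves that's a triangle of height MEB(Q_m).
DWL = ½ × 9.2493 × 51.4261 = 237.8277.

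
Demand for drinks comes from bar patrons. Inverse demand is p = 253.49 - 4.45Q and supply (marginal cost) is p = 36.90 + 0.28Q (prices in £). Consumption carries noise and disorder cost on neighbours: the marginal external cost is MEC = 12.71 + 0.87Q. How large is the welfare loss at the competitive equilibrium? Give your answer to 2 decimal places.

Market equilibrium (private): 36.90 + 0.28Q = 253.49 - 4.45Q → Q_m = 45.7907.
Social marginal benefit = demand − MEC = 240.78 - 5.32Q.
Set SMB = MC: 240.78 - 5.32Q = 36.90 + 0.28Q → Q* = 36.4071.
Between Q* and Q_m the wedge MC − SMB runs linearly from 0 to MEC(Q_m), so the loss is a triangle.
DWL = ½ × 9.3836 × 52.5479 = 246.5442.

DWL = £246.54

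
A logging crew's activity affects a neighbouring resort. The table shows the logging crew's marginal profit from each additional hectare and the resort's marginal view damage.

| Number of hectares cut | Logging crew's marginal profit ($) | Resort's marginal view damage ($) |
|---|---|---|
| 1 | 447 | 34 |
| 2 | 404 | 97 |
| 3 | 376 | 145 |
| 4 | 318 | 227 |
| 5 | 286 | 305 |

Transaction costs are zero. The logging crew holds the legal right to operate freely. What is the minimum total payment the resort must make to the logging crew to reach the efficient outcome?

$286

Left alone the logging crew would choose level 5 (marginal profit stays positive).
Efficient level: k* = 4 (marginal profit ≥ marginal view damage through 4).
The resort must at least cover the logging crew's forgone profit from cutting 5→4: 286 = 286.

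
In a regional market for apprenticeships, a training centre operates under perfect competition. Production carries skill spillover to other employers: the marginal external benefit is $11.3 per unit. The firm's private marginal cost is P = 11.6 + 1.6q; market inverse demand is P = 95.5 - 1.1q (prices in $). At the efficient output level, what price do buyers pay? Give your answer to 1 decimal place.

P = $56.7

Social marginal cost = private MC − MEB = 0.3 + 1.6q.
Set SMC = demand: 0.3 + 1.6q = 95.5 - 1.1q → q* = 35.2593.
Consumer price on the demand curve at q*: 95.5 − 1.1×35.2593 = 56.7148.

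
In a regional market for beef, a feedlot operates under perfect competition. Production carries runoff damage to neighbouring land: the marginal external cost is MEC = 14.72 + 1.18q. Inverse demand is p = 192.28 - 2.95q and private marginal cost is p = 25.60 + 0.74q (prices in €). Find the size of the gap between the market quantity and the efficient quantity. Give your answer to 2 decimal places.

13.97 units

Market equilibrium (private): 25.60 + 0.74q = 192.28 - 2.95q → q_m = 45.1707.
Social marginal cost = private MC + MEC = 40.32 + 1.92q.
Set SMC = demand: 40.32 + 1.92q = 192.28 - 2.95q → q* = 31.2033.
Gap = |45.1707 − 31.2033| = 13.9674.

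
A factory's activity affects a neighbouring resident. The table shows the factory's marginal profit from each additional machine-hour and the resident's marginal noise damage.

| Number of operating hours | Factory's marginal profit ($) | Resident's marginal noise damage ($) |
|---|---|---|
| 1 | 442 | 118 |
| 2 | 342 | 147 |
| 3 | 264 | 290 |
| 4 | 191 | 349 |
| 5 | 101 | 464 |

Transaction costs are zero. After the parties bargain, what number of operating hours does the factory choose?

2

Bargaining reaches the level where marginal profit last exceeds marginal noise damage.
That holds through level 2 (342 ≥ 147) but not at 3 (264 < 290).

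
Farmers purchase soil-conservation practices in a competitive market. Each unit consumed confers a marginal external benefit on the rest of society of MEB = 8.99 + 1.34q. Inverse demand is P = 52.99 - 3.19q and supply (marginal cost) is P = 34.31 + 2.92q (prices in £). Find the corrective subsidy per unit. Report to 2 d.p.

Social marginal benefit = demand + MEB = 61.98 - 1.85q.
Set SMB = MC: 61.98 - 1.85q = 34.31 + 2.92q → q* = 5.8008.
The Pigouvian subsidy equals MEB at q*: 8.99 + 1.34×5.8008 = 16.7631.

subsidy = £16.76 per unit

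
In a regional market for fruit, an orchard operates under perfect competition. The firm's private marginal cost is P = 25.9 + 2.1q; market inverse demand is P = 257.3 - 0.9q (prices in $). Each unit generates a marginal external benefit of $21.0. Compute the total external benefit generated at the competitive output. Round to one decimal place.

$1619.8

Market equilibrium (private): 25.9 + 2.1q = 257.3 - 0.9q → q_m = 77.1333.
Total external benefit = MEB × q_m = 21.0 × 77.1333 = 1619.7993.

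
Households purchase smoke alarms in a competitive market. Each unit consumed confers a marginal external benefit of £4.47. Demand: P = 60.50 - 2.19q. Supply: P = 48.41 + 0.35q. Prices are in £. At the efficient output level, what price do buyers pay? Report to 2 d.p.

P = £46.22

Social marginal benefit = demand + MEB = 64.97 - 2.19q.
Set SMB = MC: 64.97 - 2.19q = 48.41 + 0.35q → q* = 6.5197.
Consumer price on the demand curve at q*: 60.50 − 2.19×6.5197 = 46.2219.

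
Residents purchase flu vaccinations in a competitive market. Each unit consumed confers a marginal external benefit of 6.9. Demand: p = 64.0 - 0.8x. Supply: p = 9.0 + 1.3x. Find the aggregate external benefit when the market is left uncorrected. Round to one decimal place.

Market equilibrium (private): 9.0 + 1.3x = 64.0 - 0.8x → x_m = 26.1905.
Total external benefit = MEB × x_m = 6.9 × 26.1905 = 180.7145.

180.7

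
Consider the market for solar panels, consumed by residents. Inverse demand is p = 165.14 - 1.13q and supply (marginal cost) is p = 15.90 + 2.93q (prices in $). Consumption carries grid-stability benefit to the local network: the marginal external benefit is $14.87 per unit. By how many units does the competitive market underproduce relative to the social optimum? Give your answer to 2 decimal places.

3.66 units

Market equilibrium (private): 15.90 + 2.93q = 165.14 - 1.13q → q_m = 36.7586.
Social marginal benefit = demand + MEB = 180.01 - 1.13q.
Set SMB = MC: 180.01 - 1.13q = 15.90 + 2.93q → q* = 40.4212.
Gap = |36.7586 − 40.4212| = 3.6626.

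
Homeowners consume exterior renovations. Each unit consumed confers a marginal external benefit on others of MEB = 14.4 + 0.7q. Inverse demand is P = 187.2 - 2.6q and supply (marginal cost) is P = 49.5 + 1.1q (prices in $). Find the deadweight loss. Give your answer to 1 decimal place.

Market equilibrium (private): 49.5 + 1.1q = 187.2 - 2.6q → q_m = 37.2162.
Social marginal benefit = demand + MEB = 201.6 - 1.9q.
Set SMB = MC: 201.6 - 1.9q = 49.5 + 1.1q → q* = 50.7000.
Between q* and q_m the wedge SMB − MC runs linearly from 0 to MEB(q_m), so the loss is a triangle.
DWL = ½ × 13.4838 × 40.4514 = 272.7193.

DWL = $272.7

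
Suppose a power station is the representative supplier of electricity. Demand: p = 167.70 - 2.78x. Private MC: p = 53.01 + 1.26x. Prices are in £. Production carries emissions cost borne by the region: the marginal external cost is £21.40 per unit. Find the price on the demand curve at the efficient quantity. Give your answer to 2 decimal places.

P = £103.51

Social marginal cost = private MC + MEC = 74.41 + 1.26x.
Set SMC = demand: 74.41 + 1.26x = 167.70 - 2.78x → x* = 23.0916.
Consumer price on the demand curve at x*: 167.70 − 2.78×23.0916 = 103.5054.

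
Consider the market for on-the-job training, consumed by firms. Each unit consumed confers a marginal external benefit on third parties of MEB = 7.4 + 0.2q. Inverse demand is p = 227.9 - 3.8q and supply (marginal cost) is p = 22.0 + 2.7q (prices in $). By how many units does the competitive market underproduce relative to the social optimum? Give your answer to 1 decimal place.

2.2 units

Market equilibrium (private): 22.0 + 2.7q = 227.9 - 3.8q → q_m = 31.6769.
Social marginal benefit = demand + MEB = 235.3 - 3.6q.
Set SMB = MC: 235.3 - 3.6q = 22.0 + 2.7q → q* = 33.8571.
Gap = |31.6769 − 33.8571| = 2.1802.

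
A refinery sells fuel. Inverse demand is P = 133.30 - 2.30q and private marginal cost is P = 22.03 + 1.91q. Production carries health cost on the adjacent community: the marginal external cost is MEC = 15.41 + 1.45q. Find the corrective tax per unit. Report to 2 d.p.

Social marginal cost = private MC + MEC = 37.44 + 3.36q.
Set SMC = demand: 37.44 + 3.36q = 133.30 - 2.30q → q* = 16.9364.
The Pigouvian tax equals MEC at q*: 15.41 + 1.45×16.9364 = 39.9678.

tax = 39.97 per unit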